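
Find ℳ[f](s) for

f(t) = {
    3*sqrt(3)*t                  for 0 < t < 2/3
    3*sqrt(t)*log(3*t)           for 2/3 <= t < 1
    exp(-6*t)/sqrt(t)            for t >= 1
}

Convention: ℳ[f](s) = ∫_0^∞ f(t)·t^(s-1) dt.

reversing the shared t-power: 3*sqrt(3)*sqrt(t) on [0, 2/3); 3*log(3*t) on [2/3, 1); exp(-6*t)/t on [1, ∞)
undo the shared t-power: 3*sqrt(3)*t**(3/2) on [0, 2/3); 3*t*log(3*t) on [2/3, 1); exp(-6*t) on [1, ∞)
invert the common scale on t to get t**(3/2) on [0, 2); t*log(t) on [2, 3); exp(-2*t) on [3, ∞)
cuts at 2/3, 1: linearity sums the 3 kernel integrals
over [0, 2/3), the kernel integral of 3*sqrt(3)*t enters the sum
segment [2/3, 1) carries 3*sqrt(t)*log(3*t); integrate it
the [1, ∞) slice contributes ∫ exp(-6*t)/sqrt(t)·t^(s-1) dt

18**(1/2 - s)*(-12**(s + 1/2)*(s + 1)*(2*s - 1)*log(4) - 4*12**(s + 1/2)*(s + 1)*log(2) + 4*12**(s + 1/2)*(s + 1) + 12**(s + 1/2)*sqrt(2)*(8*s + (2*s - 1)**2) + 2*18**(s + 1/2)*(s + 1)*(2*s - 1)*log(3) - 4*18**(s + 1/2)*(s + 1) + 4*18**(s + 1/2)*(s + 1)*log(3) + 2*3**(s + 1/2)*(s + 1)*(8*s + (2*s - 1)**2)*uppergamma(s - 1/2, 6))/(6*(s + 1)*(8*s + (2*s - 1)**2))
  Re(s) > -1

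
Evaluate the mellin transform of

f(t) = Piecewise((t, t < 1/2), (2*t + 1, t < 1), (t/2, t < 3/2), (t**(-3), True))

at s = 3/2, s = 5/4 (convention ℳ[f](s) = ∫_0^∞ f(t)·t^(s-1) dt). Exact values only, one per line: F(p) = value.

F(3/2) = -13*sqrt(2)/60 + 403*sqrt(6)/1080 + 19/15
F(5/4) = 2**(3/4)*(-322 + 475*3**(1/4) + 924*2**(1/4))/1260

cuts at 1/2, 1, 3/2: linearity sums the 4 kernel integrals
for t in [0, 1/2): the term is ∫ t·t^(s-1)
∫ over [1/2, 1) of (2*t + 1)·t^(s-1) joins the sum
∫ t/2·t^(s-1) over [1, 3/2)
[3/2, ∞) adds the kernel integral of t**(-3)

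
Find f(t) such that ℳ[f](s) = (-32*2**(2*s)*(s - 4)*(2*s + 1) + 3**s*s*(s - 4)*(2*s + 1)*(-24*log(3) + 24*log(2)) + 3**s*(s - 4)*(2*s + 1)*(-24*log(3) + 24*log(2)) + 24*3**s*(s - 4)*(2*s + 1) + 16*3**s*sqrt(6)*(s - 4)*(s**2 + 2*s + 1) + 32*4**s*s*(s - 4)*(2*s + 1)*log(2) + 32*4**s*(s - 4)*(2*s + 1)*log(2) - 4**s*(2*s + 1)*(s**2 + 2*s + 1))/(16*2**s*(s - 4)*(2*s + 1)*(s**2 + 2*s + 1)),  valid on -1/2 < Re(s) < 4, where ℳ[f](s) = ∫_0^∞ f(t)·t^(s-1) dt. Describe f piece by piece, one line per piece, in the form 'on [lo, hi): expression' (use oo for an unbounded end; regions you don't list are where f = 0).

f breaks at 3/2, 2 into 3 integrals to sum
the [0, 3/2) slice contributes ∫ sqrt(t)·t^(s-1) dt
for t in [3/2, 2): the term is ∫ t*log(t)·t^(s-1)
segment [2, ∞) carries t**(-4); integrate it

on [0, 3/2): sqrt(t)
on [3/2, 2): t*log(t)
on [2, oo): t**(-4)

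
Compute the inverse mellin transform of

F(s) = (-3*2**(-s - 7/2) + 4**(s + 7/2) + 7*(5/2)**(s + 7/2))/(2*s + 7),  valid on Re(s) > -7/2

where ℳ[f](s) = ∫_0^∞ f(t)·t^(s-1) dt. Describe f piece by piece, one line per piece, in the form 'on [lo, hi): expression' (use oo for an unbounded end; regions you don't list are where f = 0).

the 3 pieces separated at 1/2, 5/2 each add one integral
∫ over [0, 1/2) of 5*t**(7/2)/2·t^(s-1) joins the sum
over [1/2, 5/2), the kernel integral of 4*t**(7/2) enters the sum
between 5/2 and 4 the integrand is t**(7/2)/2·t^(s-1)

on [0, 1/2): 5*t**(7/2)/2
on [1/2, 5/2): 4*t**(7/2)
on [5/2, 4): t**(7/2)/2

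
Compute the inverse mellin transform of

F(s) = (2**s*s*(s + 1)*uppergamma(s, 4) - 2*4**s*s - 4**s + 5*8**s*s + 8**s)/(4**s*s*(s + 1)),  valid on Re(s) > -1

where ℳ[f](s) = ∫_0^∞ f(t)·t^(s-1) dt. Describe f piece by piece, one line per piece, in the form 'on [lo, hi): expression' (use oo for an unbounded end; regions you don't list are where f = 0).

integrate the 3 segments split at 1, 2, then add the results
piece [0, 1): integrate t against the kernel
∫ over [1, 2) of (2*t + 1)·t^(s-1) joins the sum
∫ over [2, ∞) of exp(-2*t)·t^(s-1) joins the sum

on [0, 1): t
on [1, 2): 2*t + 1
on [2, oo): exp(-2*t)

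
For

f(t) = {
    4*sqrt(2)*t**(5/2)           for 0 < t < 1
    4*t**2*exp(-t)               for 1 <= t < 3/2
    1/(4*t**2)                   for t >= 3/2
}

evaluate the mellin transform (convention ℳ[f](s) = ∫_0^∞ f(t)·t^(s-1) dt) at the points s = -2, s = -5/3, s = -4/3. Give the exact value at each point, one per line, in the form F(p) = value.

invert the common scale on t to get t**(5/2) on [0, 2); t**2*exp(-t/2) on [2, 3); t**(-2) on [3, ∞)
peel off the shared t-power: sqrt(t) on [0, 2); exp(-t/2) on [2, 3); t**(-4) on [3, ∞)
decompose at 1, 3/2; ℳ[f](s) sums the 3 pieces' integrals
on [0, 1) integrate f = 4*sqrt(2)*t**(5/2) against the kernel
segment [1, 3/2) carries 4*t**2*exp(-t); integrate it
∫ 1/(4*t**2)·t^(s-1) over [3/2, ∞)

F(-2) = 4*Ei(-3/2) + 1/81 - 4*Ei(-1) + 8*sqrt(2)
F(-5/3) = -4*uppergamma(1/3, 3/2) + 2*2**(2/3)*3**(1/3)/297 + 4*uppergamma(1/3, 1) + 24*sqrt(2)/5
F(-4/3) = -4*uppergamma(2/3, 3/2) + 2**(1/3)*3**(2/3)/135 + 4*uppergamma(2/3, 1) + 24*sqrt(2)/7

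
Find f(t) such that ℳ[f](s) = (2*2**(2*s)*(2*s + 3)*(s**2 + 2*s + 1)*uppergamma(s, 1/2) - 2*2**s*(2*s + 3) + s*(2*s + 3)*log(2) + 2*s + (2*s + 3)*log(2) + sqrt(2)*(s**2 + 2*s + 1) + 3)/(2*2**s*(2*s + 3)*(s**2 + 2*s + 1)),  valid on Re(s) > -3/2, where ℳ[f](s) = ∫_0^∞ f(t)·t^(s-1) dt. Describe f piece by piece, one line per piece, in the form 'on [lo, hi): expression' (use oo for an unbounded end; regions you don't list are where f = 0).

breakpoints 1/2, 1: one integral from each of the 3 segments
segment 0 to 1/2 holds t**(3/2); add its integral
on [1/2, 1) integrate f = t*log(t) against the kernel
[1, ∞) adds the kernel integral of exp(-t/2)

on [0, 1/2): t**(3/2)
on [1/2, 1): t*log(t)
on [1, oo): exp(-t/2)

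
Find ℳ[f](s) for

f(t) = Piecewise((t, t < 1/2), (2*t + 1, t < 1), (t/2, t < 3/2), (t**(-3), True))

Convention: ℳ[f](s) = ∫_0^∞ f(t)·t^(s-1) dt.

along the cuts 1/2, 1, 3/2, ℳ[f](s) splits into 4 integrals
segment [0, 1/2) carries t; integrate it
on [1/2, 1) integrate f = (2*t + 1) against the kernel
segment [1, 3/2) carries t/2; integrate it
piece [3/2, ∞): integrate t**(-3) against the kernel

(270*2**s*s**2 - 702*2**s*s - 324*2**s + 49*3**s*s**2 - 275*3**s*s - 162*s**2 + 378*s + 324)/(108*2**s*s*(s**2 - 2*s - 3))
  -1 < Re(s) < 3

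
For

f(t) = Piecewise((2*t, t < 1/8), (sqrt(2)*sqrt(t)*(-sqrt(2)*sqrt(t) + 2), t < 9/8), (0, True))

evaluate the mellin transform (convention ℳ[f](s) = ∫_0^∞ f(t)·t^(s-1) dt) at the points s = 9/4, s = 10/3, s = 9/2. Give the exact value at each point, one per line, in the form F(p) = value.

F(9/4) = 3*2**(1/4)*(-10 + 1539*sqrt(3))/18304
F(10/3) = -87/612352 + 229635*3**(2/3)/1224704
F(9/2) = 413331*sqrt(2)/1802240

undo the common scale on t: t on [0, 1/4); sqrt(t)*(2 - sqrt(t)) on [1/4, 9/4)
the shared t-power comes off first: sqrt(t) on [0, 1/4); 2 - sqrt(t) on [1/4, 9/4)
strip the power substitution: t on [0, 1/2); 2 - t on [1/2, 3/2)
summing 2 kernel integrals split by 1/8 yields ℳ[f](s)
the [0, 1/8) slice contributes ∫ 2*t·t^(s-1) dt
the [1/8, 9/8) slice contributes ∫ sqrt(2)*sqrt(t)*(-sqrt(2)*sqrt(t) + 2)·t^(s-1) dt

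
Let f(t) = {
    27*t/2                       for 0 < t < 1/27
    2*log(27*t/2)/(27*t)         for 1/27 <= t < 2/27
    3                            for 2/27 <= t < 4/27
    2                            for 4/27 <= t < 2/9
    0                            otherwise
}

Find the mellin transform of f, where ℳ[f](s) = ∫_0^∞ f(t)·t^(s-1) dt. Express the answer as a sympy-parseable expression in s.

(2*2**(2*s)*(s + 1)*(s**2 - 2*s + 1) - 2*2**s*s*(s + 1) - 6*2**s*(s + 1)*(s**2 - 2*s + 1) + 4*6**s*(s + 1)*(s**2 - 2*s + 1) + 4*s**2*(s + 1)*log(2) - 4*s*(s + 1)*log(2) + 4*s*(s + 1) + s*(s**2 - 2*s + 1))/(2*27**s*s*(s + 1)*(s**2 - 2*s + 1))
  Re(s) > -1

peel off the common scale on t: 9*t/2 on [0, 1/9); 2*log(9*t/2)/(9*t) on [1/9, 2/9); 3 on [2/9, 4/9); …
peel off the common scale on t: 3*t on [0, 1/6); log(3*t)/(3*t) on [1/6, 1/3); 3 on [1/3, 2/3); …
the common scale on t comes off first: t on [0, 1/2); log(t)/t on [1/2, 1); 3 on [1, 2); …
treat the 4 regions marked off by 1/27, 2/27, 4/27 separately and sum
between 0 and 1/27 the integrand is 27*t/2·t^(s-1)
∫ 2*log(27*t/2)/(27*t)·t^(s-1) over [1/27, 2/27)
segment [2/27, 4/27) carries 3; integrate it
over [4/27, 2/9), the kernel integral of 2 enters the sum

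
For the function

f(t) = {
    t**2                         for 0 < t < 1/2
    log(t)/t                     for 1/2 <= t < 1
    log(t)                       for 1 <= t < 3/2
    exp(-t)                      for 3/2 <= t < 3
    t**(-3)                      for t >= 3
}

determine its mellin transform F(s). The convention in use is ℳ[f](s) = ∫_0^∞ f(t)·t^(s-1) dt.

split f at 1/2, 1, 3/2, 3: ℳ[f](s) collects 5 kernel integrals
[0, 1/2) adds the kernel integral of t**2
segment [1/2, 1) carries log(t)/t; integrate it
for t in [1, 3/2): the term is ∫ log(t)·t^(s-1)
on [3/2, 3): add ∫ exp(-t)·t^(s-1) dt
∫ over [3, ∞) of t**(-3)·t^(s-1) joins the sum

(108*2**s*s**2*(s - 3)*(s + 2)*(s**2 - 2*s + 1)*uppergamma(s, 3/2) - 108*2**s*s**2*(s - 3)*(s + 2)*(s**2 - 2*s + 1)*uppergamma(s, 3) - 108*2**s*s**2*(s - 3)*(s + 2) + 108*2**s*(s - 3)*(s + 2)*(s**2 - 2*s + 1) - 108*3**s*s*(s - 3)*(s + 2)*(s**2 - 2*s + 1)*log(2) + 108*3**s*s*(s - 3)*(s + 2)*(s**2 - 2*s + 1)*log(3) - 108*3**s*(s - 3)*(s + 2)*(s**2 - 2*s + 1) - 4*6**s*s**2*(s + 2)*(s**2 - 2*s + 1) + 216*s**3*(s - 3)*(s + 2)*log(2) - 216*s**2*(s - 3)*(s + 2)*log(2) + 216*s**2*(s - 3)*(s + 2) + 27*s**2*(s - 3)*(s**2 - 2*s + 1))/(108*2**s*s**2*(s - 3)*(s + 2)*(s**2 - 2*s + 1))
  -2 < Re(s) < 3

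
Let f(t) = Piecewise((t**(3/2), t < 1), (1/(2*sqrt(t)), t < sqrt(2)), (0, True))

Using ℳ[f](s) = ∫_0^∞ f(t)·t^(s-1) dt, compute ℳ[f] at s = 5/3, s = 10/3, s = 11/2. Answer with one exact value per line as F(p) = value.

peel off the shared t-power: t**(5/2) on [0, 1); sqrt(t)/2 on [1, sqrt(2))
invert the shared t-power to get t**2 on [0, 1); 1/2 on [1, sqrt(2))
remove the power substitution first: t on [0, 1); 1/2 on [1, 2)
along the cuts 1, ℳ[f](s) splits into 2 integrals
over [0, 1), the kernel integral of t**(3/2) enters the sum
segment [1, sqrt(2)) carries 1/(2*sqrt(t)); integrate it

F(5/3) = -15/133 + 3*2**(7/12)/7
F(10/3) = 15/493 + 6*2**(5/12)/17
F(11/2) = 3/70 + 2*sqrt(2)/5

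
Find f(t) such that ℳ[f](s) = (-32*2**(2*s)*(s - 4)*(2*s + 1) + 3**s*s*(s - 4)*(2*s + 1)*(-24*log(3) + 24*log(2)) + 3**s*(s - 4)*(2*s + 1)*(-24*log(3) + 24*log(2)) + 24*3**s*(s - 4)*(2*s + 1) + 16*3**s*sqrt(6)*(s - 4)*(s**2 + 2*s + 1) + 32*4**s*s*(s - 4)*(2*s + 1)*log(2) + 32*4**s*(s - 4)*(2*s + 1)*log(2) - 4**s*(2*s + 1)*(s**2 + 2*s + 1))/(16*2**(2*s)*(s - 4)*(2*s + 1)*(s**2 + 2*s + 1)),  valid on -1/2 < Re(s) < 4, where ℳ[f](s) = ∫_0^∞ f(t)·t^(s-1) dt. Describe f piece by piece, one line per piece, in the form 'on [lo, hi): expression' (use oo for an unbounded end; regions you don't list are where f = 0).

strip the common scale on t: sqrt(t) on [0, 3/2); t*log(t) on [3/2, 2); t**(-4) on [2, ∞)
split f at 3/4, 1: ℳ[f](s) collects 3 kernel integrals
on [0, 3/4) integrate f = sqrt(2)*sqrt(t) against the kernel
piece [3/4, 1): integrate 2*t*log(2*t) against the kernel
∫ 1/(16*t**4)·t^(s-1) over [1, ∞)

on [0, 3/4): sqrt(2)*sqrt(t)
on [3/4, 1): 2*t*log(2*t)
on [1, oo): 1/(16*t**4)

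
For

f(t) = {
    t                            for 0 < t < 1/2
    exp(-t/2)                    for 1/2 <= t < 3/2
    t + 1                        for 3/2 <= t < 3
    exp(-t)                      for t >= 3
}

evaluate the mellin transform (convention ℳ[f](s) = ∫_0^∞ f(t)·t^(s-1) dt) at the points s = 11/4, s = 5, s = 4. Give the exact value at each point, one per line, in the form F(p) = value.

F(11/4) = 2**(1/4)*(-2640*sqrt(2)*uppergamma(11/4, 3/4) - 567*3**(3/4) + 11 + 330*2**(3/4)*uppergamma(11/4, 3) + 2640*sqrt(2)*uppergamma(11/4, 1/4) + 3456*6**(3/4))/660
F(5) = -12993*exp(-3/4)/8 + 393*exp(-3) + 80009/480 + 7889*exp(-1/4)/8
F(4) = -807*exp(-3/4)/4 + 78*exp(-3) + 21143/320 + 493*exp(-1/4)/4

along the cuts 1/2, 3/2, 3, ℳ[f](s) splits into 4 integrals
segment 0 to 1/2 holds t; add its integral
segment 1/2 to 3/2 holds exp(-t/2); add its integral
∫ (t + 1)·t^(s-1) over [3/2, 3)
the [3, ∞) slice contributes ∫ exp(-t)·t^(s-1) dt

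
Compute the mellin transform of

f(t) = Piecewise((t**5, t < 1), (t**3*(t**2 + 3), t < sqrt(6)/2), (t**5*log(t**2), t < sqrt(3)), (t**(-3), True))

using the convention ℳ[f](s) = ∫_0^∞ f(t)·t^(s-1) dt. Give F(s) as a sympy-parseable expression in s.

2**(-s/2 - 3/2)*(-162*2**(s/2 + 3/2)*(s/2 - 3/2)*(s/2 + 3/2)*(s + (s/2 + 3/2)**2 + 4) - 162*2**(s/2 + 3/2)*(s/2 - 3/2)*(s + (s/2 + 3/2)**2 + 4) - 81*3**(s/2 + 3/2)*(s/2 - 3/2)*(s/2 + 3/2)**2*(s/2 + 5/2)*log(3) + 81*3**(s/2 + 3/2)*(s/2 - 3/2)*(s/2 + 3/2)**2*(s/2 + 5/2)*log(2) - 81*3**(s/2 + 3/2)*(s/2 - 3/2)*(s/2 + 3/2)*(s/2 + 5/2)*log(3) + 81*3**(s/2 + 3/2)*(s/2 - 3/2)*(s/2 + 3/2)*(s/2 + 5/2)*log(2) + 81*3**(s/2 + 3/2)*(s/2 - 3/2)*(s/2 + 3/2)*(s/2 + 5/2) + 243*3**(s/2 + 3/2)*(s/2 - 3/2)*(s/2 + 3/2)*(s + (s/2 + 3/2)**2 + 4) + 162*3**(s/2 + 3/2)*(s/2 - 3/2)*(s + (s/2 + 3/2)**2 + 4) + 162*6**(s/2 + 3/2)*(s/2 - 3/2)*(s/2 + 3/2)**2*(s/2 + 5/2)*log(3) - 162*6**(s/2 + 3/2)*(s/2 - 3/2)*(s/2 + 3/2)*(s/2 + 5/2) + 162*6**(s/2 + 3/2)*(s/2 - 3/2)*(s/2 + 3/2)*(s/2 + 5/2)*log(3) - 2*6**(s/2 + 3/2)*(s/2 + 3/2)*(s/2 + 5/2)*(s + (s/2 + 3/2)**2 + 4))/(108*(s/2 - 3/2)*(s/2 + 3/2)*(s/2 + 5/2)*(s + (s/2 + 3/2)**2 + 4))
  -5 < Re(s) < 3

strip the power substitution: t**(5/2) on [0, 1); t**(3/2)*(t + 3) on [1, 3/2); t**(5/2)*log(t) on [3/2, 3); …
reversing the shared t-power: t**(3/2) on [0, 1); sqrt(t)*(t + 3) on [1, 3/2); t**(3/2)*log(t) on [3/2, 3); …
remove the shared t-power first: t on [0, 1); t + 3 on [1, 3/2); t*log(t) on [3/2, 3); …
slice at 1, sqrt(6)/2, sqrt(3), transform all 4 pieces, and sum them
on [0, 1): add ∫ t**5·t^(s-1) dt
on [1, sqrt(6)/2): add ∫ t**3*(t**2 + 3)·t^(s-1) dt
[sqrt(6)/2, sqrt(3)) adds the kernel integral of t**5*log(t**2)
on [sqrt(3), ∞) integrate f = t**(-3) against the kernel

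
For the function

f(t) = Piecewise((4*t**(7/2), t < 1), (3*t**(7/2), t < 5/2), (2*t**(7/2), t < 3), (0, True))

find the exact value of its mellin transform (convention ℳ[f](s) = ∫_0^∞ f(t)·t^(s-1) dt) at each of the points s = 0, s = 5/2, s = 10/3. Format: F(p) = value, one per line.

treat the 3 regions marked off by 1, 5/2 separately and sum
∫ over [0, 1) of 4*t**(7/2)·t^(s-1) joins the sum
on [1, 5/2) integrate f = 3*t**(7/2) against the kernel
segment [5/2, 3) carries 2*t**(7/2); integrate it

F(0) = 2/7 + 125*sqrt(10)/56 + 108*sqrt(3)/7
F(5/2) = 109001/384
F(10/3) = 6/41 + 46875*2**(1/6)*5**(5/6)/2624 + 8748*3**(5/6)/41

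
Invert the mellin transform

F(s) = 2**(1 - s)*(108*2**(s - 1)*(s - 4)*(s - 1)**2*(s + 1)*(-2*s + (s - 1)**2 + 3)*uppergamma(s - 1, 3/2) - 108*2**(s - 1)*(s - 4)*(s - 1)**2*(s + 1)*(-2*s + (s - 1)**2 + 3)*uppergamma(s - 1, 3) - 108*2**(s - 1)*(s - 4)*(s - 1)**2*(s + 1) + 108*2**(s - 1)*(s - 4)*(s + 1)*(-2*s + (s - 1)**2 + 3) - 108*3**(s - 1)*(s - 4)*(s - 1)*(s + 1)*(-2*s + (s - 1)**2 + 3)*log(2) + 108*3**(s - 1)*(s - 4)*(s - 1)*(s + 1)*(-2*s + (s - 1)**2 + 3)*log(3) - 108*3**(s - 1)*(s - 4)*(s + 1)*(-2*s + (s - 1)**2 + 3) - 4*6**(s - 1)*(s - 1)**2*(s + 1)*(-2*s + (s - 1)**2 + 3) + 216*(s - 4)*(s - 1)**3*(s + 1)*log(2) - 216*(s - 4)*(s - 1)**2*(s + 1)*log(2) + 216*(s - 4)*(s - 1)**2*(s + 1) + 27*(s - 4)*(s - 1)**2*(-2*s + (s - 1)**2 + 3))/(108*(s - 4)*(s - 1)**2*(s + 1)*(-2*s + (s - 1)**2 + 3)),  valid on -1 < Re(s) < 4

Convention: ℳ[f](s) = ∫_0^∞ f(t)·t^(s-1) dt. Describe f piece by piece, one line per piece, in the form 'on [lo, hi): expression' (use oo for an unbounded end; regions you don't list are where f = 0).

on [0, 1/2): t
on [1/2, 1): log(t)/t**2
on [1, 3/2): log(t)/t
on [3/2, 3): exp(-t)/t
on [3, oo): t**(-4)

peel off the shared t-power: t**2 on [0, 1/2); log(t)/t on [1/2, 1); log(t) on [1, 3/2); …
summing 5 kernel integrals split by 1/2, 1, 3/2, 3 yields ℳ[f](s)
over [0, 1/2), the kernel integral of t enters the sum
∫ log(t)/t**2·t^(s-1) over [1/2, 1)
piece [1, 3/2): integrate log(t)/t against the kernel
between 3/2 and 3 the integrand is exp(-t)/t·t^(s-1)
for t in [3, ∞): the term is ∫ t**(-4)·t^(s-1)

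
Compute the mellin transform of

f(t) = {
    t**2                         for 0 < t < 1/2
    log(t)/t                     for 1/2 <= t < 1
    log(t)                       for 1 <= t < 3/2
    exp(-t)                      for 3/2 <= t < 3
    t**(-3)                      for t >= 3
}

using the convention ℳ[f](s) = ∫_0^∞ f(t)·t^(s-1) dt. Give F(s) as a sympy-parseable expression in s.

(108*2**s*s**2*(s - 3)*(s + 2)*(s**2 - 2*s + 1)*uppergamma(s, 3/2) - 108*2**s*s**2*(s - 3)*(s + 2)*(s**2 - 2*s + 1)*uppergamma(s, 3) - 108*2**s*s**2*(s - 3)*(s + 2) + 108*2**s*(s - 3)*(s + 2)*(s**2 - 2*s + 1) - 108*3**s*s*(s - 3)*(s + 2)*(s**2 - 2*s + 1)*log(2) + 108*3**s*s*(s - 3)*(s + 2)*(s**2 - 2*s + 1)*log(3) - 108*3**s*(s - 3)*(s + 2)*(s**2 - 2*s + 1) - 4*6**s*s**2*(s + 2)*(s**2 - 2*s + 1) + 216*s**3*(s - 3)*(s + 2)*log(2) - 216*s**2*(s - 3)*(s + 2)*log(2) + 216*s**2*(s - 3)*(s + 2) + 27*s**2*(s - 3)*(s**2 - 2*s + 1))/(108*2**s*s**2*(s - 3)*(s + 2)*(s**2 - 2*s + 1))
  -2 < Re(s) < 3

treat the 5 regions marked off by 1/2, 1, 3/2, 3 separately and sum
[0, 1/2) adds the kernel integral of t**2
∫ over [1/2, 1) of log(t)/t·t^(s-1) joins the sum
∫ over [1, 3/2) of log(t)·t^(s-1) joins the sum
over [3/2, 3), the kernel integral of exp(-t) enters the sum
over [3, ∞), the kernel integral of t**(-3) enters the sum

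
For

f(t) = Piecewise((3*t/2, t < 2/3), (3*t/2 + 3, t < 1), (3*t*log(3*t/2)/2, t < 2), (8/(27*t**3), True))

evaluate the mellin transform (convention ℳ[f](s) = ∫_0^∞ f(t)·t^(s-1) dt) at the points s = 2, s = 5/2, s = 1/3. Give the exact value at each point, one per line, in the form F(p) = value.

undo the common scale on t: t on [0, 1); t + 3 on [1, 3/2); t*log(t) on [3/2, 3); …
split f at 2/3, 1, 2: ℳ[f](s) collects 4 kernel integrals
over [0, 2/3), the kernel integral of 3*t/2 enters the sum
on [2/3, 1): add ∫ (3*t/2 + 3)·t^(s-1) dt
segment [1, 2) carries 3*t*log(3*t/2)/2; integrate it
∫ 8/(27*t**3)·t^(s-1) over [2, ∞)

F(2) = 17/54 + log(27*sqrt(6))
F(5/2) = -904*sqrt(2)/1323 - 3*log(3)/7 - 8*sqrt(6)/45 + 3*log(2)/7 + 429/245 + 24*sqrt(2)*log(3)/7
F(1/3) = -3*2**(1/3)*3**(2/3) - 241*2**(1/3)/144 - 9*log(3)/8 + 9*log(2)/8 + 9*2**(1/3)*log(3)/4 + 351/32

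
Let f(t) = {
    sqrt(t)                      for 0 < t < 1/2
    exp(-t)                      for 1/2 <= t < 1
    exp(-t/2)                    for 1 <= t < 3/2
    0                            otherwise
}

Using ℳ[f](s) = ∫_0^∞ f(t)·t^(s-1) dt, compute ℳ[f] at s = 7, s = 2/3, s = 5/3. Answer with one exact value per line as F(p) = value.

breakpoints 1/2, 1: one integral from each of the 3 segments
over [0, 1/2), the kernel integral of sqrt(t) enters the sum
segment 1/2 to 1 holds exp(-t); add its integral
segment [1, 3/2) carries exp(-t/2); integrate it

F(7) = -6243201*exp(-3/4)/32 - 1957*exp(-1) + sqrt(2)/1920 + 9800517*exp(-1/2)/64
F(2/3) = -2**(2/3)*uppergamma(2/3, 3/4) - uppergamma(2/3, 1) + 3*2**(5/6)/14 + uppergamma(2/3, 1/2) + 2**(2/3)*uppergamma(2/3, 1/2)
F(5/3) = -2*2**(2/3)*uppergamma(5/3, 3/4) - uppergamma(5/3, 1) + 3*2**(5/6)/52 + uppergamma(5/3, 1/2) + 2*2**(2/3)*uppergamma(5/3, 1/2)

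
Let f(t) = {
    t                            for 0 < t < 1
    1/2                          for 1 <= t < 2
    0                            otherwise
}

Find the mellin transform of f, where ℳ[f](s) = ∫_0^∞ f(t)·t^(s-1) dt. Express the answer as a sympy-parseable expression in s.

the 2 pieces separated at 1 each add one integral
over [0, 1), the kernel integral of t enters the sum
segment 1 to 2 holds 1/2; add its integral

(2**s*(s + 1) + s - 1)/(2*s*(s + 1))
  Re(s) > -1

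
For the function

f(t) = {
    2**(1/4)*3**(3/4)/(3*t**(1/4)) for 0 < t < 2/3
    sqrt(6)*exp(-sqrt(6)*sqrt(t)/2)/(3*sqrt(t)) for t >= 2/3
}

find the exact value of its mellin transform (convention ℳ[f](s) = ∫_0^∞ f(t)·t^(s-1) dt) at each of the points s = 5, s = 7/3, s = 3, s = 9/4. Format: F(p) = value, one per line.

back out the common scale on t: t**(-1/4) on [0, 1); exp(-sqrt(t))/sqrt(t) on [1, ∞)
reversing the power substitution: 1/sqrt(t) on [0, 1); exp(-t)/t on [1, ∞)
the shared t-power comes off first: sqrt(t) on [0, 1); exp(-t) on [1, ∞)
f breaks at 2/3 into 2 integrals to sum
between 0 and 2/3 the integrand is 2**(1/4)*3**(3/4)/(3*t**(1/4))·t^(s-1)
segment [2/3, ∞) carries sqrt(6)*exp(-sqrt(6)*sqrt(t)/2)/(3*sqrt(t)); integrate it

F(5) = 128/4617 + 7014464*exp(-1)/243
F(7/3) = 8*18**(1/3)*(6 + 25*uppergamma(11/3, 1))/675
F(3) = 32/297 + 1040*exp(-1)/27
F(9/4) = 54**(1/4)*(2*E + 15*E*sqrt(pi)*erfc(1) + 58)*exp(-1)/27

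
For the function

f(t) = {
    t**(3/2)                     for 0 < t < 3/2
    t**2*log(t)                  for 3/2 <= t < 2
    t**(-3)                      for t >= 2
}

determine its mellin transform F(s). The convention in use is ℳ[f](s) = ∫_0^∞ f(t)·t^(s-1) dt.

(-32*2**(2*s)*(s - 3)*(2*s + 3) + 3**s*(s - 3)*(s + 1)*(2*s + 3)*(-18*log(3) + 18*log(2)) + 3**s*(s - 3)*(2*s + 3)*(-18*log(3) + 18*log(2)) + 18*3**s*(s - 3)*(2*s + 3) + 12*3**s*sqrt(6)*(s - 3)*(2*s + (s + 1)**2 + 3) + 32*4**s*(s - 3)*(s + 1)*(2*s + 3)*log(2) + 32*4**s*(s - 3)*(2*s + 3)*log(2) - 4**s*(2*s + 3)*(2*s + (s + 1)**2 + 3))/(8*2**s*(s - 3)*(2*s + 3)*(2*s + (s + 1)**2 + 3))
  -3/2 < Re(s) < 3

reversing the shared t-power: sqrt(t) on [0, 3/2); t*log(t) on [3/2, 2); t**(-4) on [2, ∞)
cuts at 3/2, 2: linearity sums the 3 kernel integrals
on [0, 3/2): add ∫ t**(3/2)·t^(s-1) dt
the [3/2, 2) slice contributes ∫ t**2*log(t)·t^(s-1) dt
over [2, ∞), the kernel integral of t**(-3) enters the sum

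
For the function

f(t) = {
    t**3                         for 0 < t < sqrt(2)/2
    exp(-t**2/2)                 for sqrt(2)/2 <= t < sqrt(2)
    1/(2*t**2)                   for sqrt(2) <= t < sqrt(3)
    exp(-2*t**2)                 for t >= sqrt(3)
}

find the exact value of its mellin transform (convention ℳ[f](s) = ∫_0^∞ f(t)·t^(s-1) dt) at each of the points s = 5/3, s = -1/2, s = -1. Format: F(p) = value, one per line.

remove the power substitution first: t**(3/2) on [0, 1/2); exp(-t/2) on [1/2, 2); 1/(2*t) on [2, 3); …
the 4 pieces separated at sqrt(2)/2, sqrt(2), sqrt(3) each add one integral
over [0, sqrt(2)/2), the kernel integral of t**3 enters the sum
over [sqrt(2)/2, sqrt(2)), the kernel integral of exp(-t**2/2) enters the sum
the [sqrt(2), sqrt(3)) slice contributes ∫ 1/(2*t**2)·t^(s-1) dt
between sqrt(3) and ∞ the integrand is exp(-2*t**2)·t^(s-1)

F(5/3) = -3**(5/6)/2 - 2**(5/6)*uppergamma(5/6, 1)/2 + 2**(1/6)*uppergamma(5/6, 6)/4 + 3*2**(2/3)/112 + 2**(5/6)*uppergamma(5/6, 1/4)/2 + 3*2**(5/6)/4
F(-1/2) = -2**(3/4)*uppergamma(-1/4, 1)/4 - 3**(3/4)/45 + 2**(1/4)*uppergamma(-1/4, 6)/2 + 3*2**(3/4)/20 + 2**(3/4)*uppergamma(-1/4, 1/4)/4
F(-1) = -sqrt(2)*sqrt(pi)*erfc(1/2)/2 - sqrt(2)*exp(-1)/2 - sqrt(3)/54 - sqrt(2)*sqrt(pi)*erfc(sqrt(6)) + sqrt(3)*exp(-6)/3 + sqrt(2)/24 + sqrt(2)*sqrt(pi)*erfc(1)/2 + 1/4 + sqrt(2)*exp(-1/4)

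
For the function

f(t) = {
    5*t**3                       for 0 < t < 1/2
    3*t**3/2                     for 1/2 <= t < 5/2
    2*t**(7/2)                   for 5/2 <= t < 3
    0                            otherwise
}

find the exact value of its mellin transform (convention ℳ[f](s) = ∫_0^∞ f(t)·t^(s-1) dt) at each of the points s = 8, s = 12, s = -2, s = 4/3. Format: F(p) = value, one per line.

split f at 1/2, 5/2: ℳ[f](s) collects 3 kernel integrals
[0, 1/2) adds the kernel integral of 5*t**3
∫ over [1/2, 5/2) of 3*t**3/2·t^(s-1) joins the sum
for t in [5/2, 3): the term is ∫ 2*t**(7/2)·t^(s-1)

F(8) = -48828125*sqrt(10)/23552 + 6658381/2048 + 708588*sqrt(3)/23
F(12) = -30517578125*sqrt(10)/507904 + 45776367191/491520 + 57395628*sqrt(3)/31
F(-2) = -5*sqrt(10)/3 + 11/2 + 4*sqrt(3)
F(4/3) = -1875*2**(1/6)*5**(5/6)/232 + 21*2**(2/3)/832 + 5625*2**(2/3)*5**(1/3)/832 + 972*3**(5/6)/29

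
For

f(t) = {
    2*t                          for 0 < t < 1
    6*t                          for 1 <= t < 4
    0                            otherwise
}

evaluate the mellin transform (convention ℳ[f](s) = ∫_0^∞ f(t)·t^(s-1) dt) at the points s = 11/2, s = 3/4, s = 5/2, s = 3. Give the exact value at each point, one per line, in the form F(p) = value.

F(11/2) = 98296/13
F(3/4) = -16/7 + 192*sqrt(2)/7
F(5/2) = 1528/7
F(3) = 383

f breaks at 1 into 2 integrals to sum
∫ 2*t·t^(s-1) over [0, 1)
piece [1, 4): integrate 6*t against the kernel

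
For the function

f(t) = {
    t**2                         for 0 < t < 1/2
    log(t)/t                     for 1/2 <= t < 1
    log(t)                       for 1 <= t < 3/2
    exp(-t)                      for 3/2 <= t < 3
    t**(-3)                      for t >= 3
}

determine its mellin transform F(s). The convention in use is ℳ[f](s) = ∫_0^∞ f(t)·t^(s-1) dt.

(108*2**s*s**2*(s - 3)*(s + 2)*(s**2 - 2*s + 1)*uppergamma(s, 3/2) - 108*2**s*s**2*(s - 3)*(s + 2)*(s**2 - 2*s + 1)*uppergamma(s, 3) - 108*2**s*s**2*(s - 3)*(s + 2) + 108*2**s*(s - 3)*(s + 2)*(s**2 - 2*s + 1) - 108*3**s*s*(s - 3)*(s + 2)*(s**2 - 2*s + 1)*log(2) + 108*3**s*s*(s - 3)*(s + 2)*(s**2 - 2*s + 1)*log(3) - 108*3**s*(s - 3)*(s + 2)*(s**2 - 2*s + 1) - 4*6**s*s**2*(s + 2)*(s**2 - 2*s + 1) + 216*s**3*(s - 3)*(s + 2)*log(2) - 216*s**2*(s - 3)*(s + 2)*log(2) + 216*s**2*(s - 3)*(s + 2) + 27*s**2*(s - 3)*(s**2 - 2*s + 1))/(108*2**s*s**2*(s - 3)*(s + 2)*(s**2 - 2*s + 1))
  -2 < Re(s) < 3

cuts at 1/2, 1, 3/2, 3: linearity sums the 5 kernel integrals
on [0, 1/2) integrate f = t**2 against the kernel
segment 1/2 to 1 holds log(t)/t; add its integral
on [1, 3/2): add ∫ log(t)·t^(s-1) dt
segment 3/2 to 3 holds exp(-t); add its integral
between 3 and ∞ the integrand is t**(-3)·t^(s-1)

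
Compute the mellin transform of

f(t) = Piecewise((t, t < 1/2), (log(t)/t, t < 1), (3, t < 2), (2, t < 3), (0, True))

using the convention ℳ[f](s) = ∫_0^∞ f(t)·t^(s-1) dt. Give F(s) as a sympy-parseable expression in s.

(2*2**(2*s)*(s + 1)*(s**2 - 2*s + 1) - 2*2**s*s*(s + 1) - 6*2**s*(s + 1)*(s**2 - 2*s + 1) + 4*6**s*(s + 1)*(s**2 - 2*s + 1) + 4*s**2*(s + 1)*log(2) - 4*s*(s + 1)*log(2) + 4*s*(s + 1) + s*(s**2 - 2*s + 1))/(2*2**s*s*(s + 1)*(s**2 - 2*s + 1))
  Re(s) > -1

split f at 1/2, 1, 2: ℳ[f](s) collects 4 kernel integrals
segment [0, 1/2) carries t; integrate it
the [1/2, 1) slice contributes ∫ log(t)/t·t^(s-1) dt
∫ 3·t^(s-1) over [1, 2)
on [2, 3): add ∫ 2·t^(s-1) dt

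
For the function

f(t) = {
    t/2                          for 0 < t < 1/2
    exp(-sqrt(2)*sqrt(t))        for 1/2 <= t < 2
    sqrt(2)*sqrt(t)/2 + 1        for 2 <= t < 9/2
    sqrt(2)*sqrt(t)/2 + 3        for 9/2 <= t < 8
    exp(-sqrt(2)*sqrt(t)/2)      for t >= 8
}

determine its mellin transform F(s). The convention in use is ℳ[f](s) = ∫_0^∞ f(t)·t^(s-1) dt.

(40*2**(4*s)*s*(s + 1) + 12*2**(4*s)*(s + 1) + 8*2**(2*s)*s*(s + 1)*(2*s + 1)*uppergamma(2*s, 2) - 16*2**(2*s)*s*(s + 1) - 4*2**(2*s)*(s + 1) - 16*9**s*s*(s + 1) - 8*9**s*(s + 1) + 8*s*(s + 1)*(2*s + 1)*uppergamma(2*s, 1) - 8*s*(s + 1)*(2*s + 1)*uppergamma(2*s, 2) + s*(2*s + 1))/(4*2**s*s*(s + 1)*(2*s + 1))
  Re(s) > -1

peel off the common scale on t: t on [0, 1/4); exp(-2*sqrt(t)) on [1/4, 1); sqrt(t) + 1 on [1, 9/4); …
peel off the power substitution: t**2 on [0, 1/2); exp(-2*t) on [1/2, 1); t + 1 on [1, 3/2); …
linearity at 1/2, 2, 9/2, 8 turns ℳ[f](s) into 5 summed integrals
between 0 and 1/2 the integrand is t/2·t^(s-1)
segment [1/2, 2) carries exp(-sqrt(2)*sqrt(t)); integrate it
piece [2, 9/2): integrate (sqrt(2)*sqrt(t)/2 + 1) against the kernel
piece [9/2, 8): integrate (sqrt(2)*sqrt(t)/2 + 3) against the kernel
between 8 and ∞ the integrand is exp(-sqrt(2)*sqrt(t)/2)·t^(s-1)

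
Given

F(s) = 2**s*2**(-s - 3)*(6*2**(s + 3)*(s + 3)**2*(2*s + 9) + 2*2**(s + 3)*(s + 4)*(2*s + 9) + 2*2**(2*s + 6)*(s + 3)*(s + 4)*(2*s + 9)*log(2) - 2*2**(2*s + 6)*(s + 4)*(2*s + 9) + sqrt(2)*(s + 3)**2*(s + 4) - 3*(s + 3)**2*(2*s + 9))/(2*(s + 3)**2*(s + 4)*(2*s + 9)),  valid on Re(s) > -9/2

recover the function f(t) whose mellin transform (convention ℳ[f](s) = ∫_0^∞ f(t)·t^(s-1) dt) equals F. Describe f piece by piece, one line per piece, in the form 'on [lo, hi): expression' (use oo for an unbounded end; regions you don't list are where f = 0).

on [0, 1): sqrt(2)*t**(9/2)/32
on [1, 2): 3*t**4/16
on [2, 4): t**3*log(t/2)/8

invert the common scale on t to get t**(9/2) on [0, 1/2); 3*t**4 on [1/2, 1); t**3*log(t) on [1, 2)
strip the shared t-power: t**(5/2) on [0, 1/2); 3*t**2 on [1/2, 1); t*log(t) on [1, 2)
undo the shared t-power: t**(3/2) on [0, 1/2); 3*t on [1/2, 1); log(t) on [1, 2)
cuts at 1, 2: linearity sums the 3 kernel integrals
the [0, 1) slice contributes ∫ sqrt(2)*t**(9/2)/32·t^(s-1) dt
segment [1, 2) carries 3*t**4/16; integrate it
piece [2, 4): integrate t**3*log(t/2)/8 against the kernel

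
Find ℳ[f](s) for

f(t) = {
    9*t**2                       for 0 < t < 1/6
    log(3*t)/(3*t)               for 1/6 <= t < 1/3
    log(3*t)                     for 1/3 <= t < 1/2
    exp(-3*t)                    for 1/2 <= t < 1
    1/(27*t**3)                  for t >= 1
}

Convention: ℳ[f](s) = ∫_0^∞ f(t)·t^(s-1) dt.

(108*2**s*s**2*(s - 3)*(s + 2)*(s**2 - 2*s + 1)*uppergamma(s, 3/2) - 108*2**s*s**2*(s - 3)*(s + 2)*(s**2 - 2*s + 1)*uppergamma(s, 3) - 108*2**s*s**2*(s - 3)*(s + 2) + 108*2**s*(s - 3)*(s + 2)*(s**2 - 2*s + 1) - 108*3**s*s*(s - 3)*(s + 2)*(s**2 - 2*s + 1)*log(2) + 108*3**s*s*(s - 3)*(s + 2)*(s**2 - 2*s + 1)*log(3) - 108*3**s*(s - 3)*(s + 2)*(s**2 - 2*s + 1) - 4*6**s*s**2*(s + 2)*(s**2 - 2*s + 1) + 216*s**3*(s - 3)*(s + 2)*log(2) - 216*s**2*(s - 3)*(s + 2)*log(2) + 216*s**2*(s - 3)*(s + 2) + 27*s**2*(s - 3)*(s**2 - 2*s + 1))/(108*6**s*s**2*(s - 3)*(s + 2)*(s**2 - 2*s + 1))
  -2 < Re(s) < 3

the common scale on t comes off first: t**2 on [0, 1/2); log(t)/t on [1/2, 1); log(t) on [1, 3/2); …
split f at 1/6, 1/3, 1/2, 1: ℳ[f](s) collects 5 kernel integrals
segment 0 to 1/6 holds 9*t**2; add its integral
segment 1/6 to 1/3 holds log(3*t)/(3*t); add its integral
over [1/3, 1/2), the kernel integral of log(3*t) enters the sum
∫ exp(-3*t)·t^(s-1) over [1/2, 1)
segment 1 to ∞ holds 1/(27*t**3); add its integral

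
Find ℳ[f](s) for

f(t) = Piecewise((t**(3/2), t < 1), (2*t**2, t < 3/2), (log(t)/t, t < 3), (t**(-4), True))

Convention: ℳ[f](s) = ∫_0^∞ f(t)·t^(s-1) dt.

(324*2**s*(s - 4)*(s + 2)*(s**2 - 2*s + 1) - 324*2**s*(s - 4)*(2*s + 3)*(s**2 - 2*s + 1) - 108*3**s*s*(s - 4)*(s + 2)*(2*s + 3)*log(3) + 108*3**s*s*(s - 4)*(s + 2)*(2*s + 3)*log(2) - 108*3**s*(s - 4)*(s + 2)*(2*s + 3)*log(2) + 108*3**s*(s - 4)*(s + 2)*(2*s + 3) + 108*3**s*(s - 4)*(s + 2)*(2*s + 3)*log(3) + 729*3**s*(s - 4)*(2*s + 3)*(s**2 - 2*s + 1) + 54*6**s*s*(s - 4)*(s + 2)*(2*s + 3)*log(3) - 54*6**s*(s - 4)*(s + 2)*(2*s + 3)*log(3) - 54*6**s*(s - 4)*(s + 2)*(2*s + 3) - 2*6**s*(s + 2)*(2*s + 3)*(s**2 - 2*s + 1))/(162*2**s*(s - 4)*(s + 2)*(2*s + 3)*(s**2 - 2*s + 1))
  -3/2 < Re(s) < 4

along the cuts 1, 3/2, 3, ℳ[f](s) splits into 4 integrals
[0, 1) adds the kernel integral of t**(3/2)
piece [1, 3/2): integrate 2*t**2 against the kernel
[3/2, 3) adds the kernel integral of log(t)/t
[3, ∞) adds the kernel integral of t**(-4)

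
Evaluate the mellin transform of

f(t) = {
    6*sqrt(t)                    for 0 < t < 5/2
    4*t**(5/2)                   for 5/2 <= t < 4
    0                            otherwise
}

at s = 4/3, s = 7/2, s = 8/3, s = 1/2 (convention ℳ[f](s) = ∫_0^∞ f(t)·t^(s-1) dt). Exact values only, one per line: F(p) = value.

F(4/3) = -2055*2**(1/6)*5**(5/6)/506 + 3072*2**(2/3)/23
F(7/2) = 5253/2
F(8/3) = -108375*2**(5/6)*5**(1/6)/4712 + 24576*2**(1/3)/31
F(1/2) = 159/2

slice at 5/2, transform all 2 pieces, and sum them
∫ over [0, 5/2) of 6*sqrt(t)·t^(s-1) joins the sum
∫ 4*t**(5/2)·t^(s-1) over [5/2, 4)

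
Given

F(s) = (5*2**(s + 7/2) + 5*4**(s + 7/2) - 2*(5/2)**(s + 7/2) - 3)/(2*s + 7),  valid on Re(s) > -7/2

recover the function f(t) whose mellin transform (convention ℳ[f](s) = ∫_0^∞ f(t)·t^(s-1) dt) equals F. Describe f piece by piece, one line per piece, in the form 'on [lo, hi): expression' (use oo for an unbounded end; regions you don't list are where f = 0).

on [0, 1): 5*t**(7/2)/2
on [1, 2): 4*t**(7/2)
on [2, 5/2): 3*t**(7/2)/2
on [5/2, 4): 5*t**(7/2)/2

cuts at 1, 2, 5/2: linearity sums the 4 kernel integrals
∫ 5*t**(7/2)/2·t^(s-1) over [0, 1)
[1, 2) adds the kernel integral of 4*t**(7/2)
over [2, 5/2), the kernel integral of 3*t**(7/2)/2 enters the sum
piece [5/2, 4): integrate 5*t**(7/2)/2 against the kernel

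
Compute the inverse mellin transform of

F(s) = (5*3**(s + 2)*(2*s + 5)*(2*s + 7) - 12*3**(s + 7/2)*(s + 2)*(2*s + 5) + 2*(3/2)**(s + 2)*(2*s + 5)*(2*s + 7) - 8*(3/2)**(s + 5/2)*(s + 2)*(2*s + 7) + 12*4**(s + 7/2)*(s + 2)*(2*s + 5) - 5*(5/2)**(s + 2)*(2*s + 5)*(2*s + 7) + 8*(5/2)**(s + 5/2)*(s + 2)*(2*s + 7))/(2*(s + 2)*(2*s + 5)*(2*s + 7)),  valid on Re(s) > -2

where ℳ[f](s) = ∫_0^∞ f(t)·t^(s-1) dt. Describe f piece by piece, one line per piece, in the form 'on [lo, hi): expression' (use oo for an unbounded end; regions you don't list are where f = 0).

on [0, 3/2): t**2
on [3/2, 5/2): 2*t**(5/2)
on [5/2, 3): 5*t**2/2
on [3, 4): 3*t**(7/2)

f breaks at 3/2, 5/2, 3 into 4 integrals to sum
piece [0, 3/2): integrate t**2 against the kernel
piece [3/2, 5/2): integrate 2*t**(5/2) against the kernel
for t in [5/2, 3): the term is ∫ 5*t**2/2·t^(s-1)
piece [3, 4): integrate 3*t**(7/2) against the kernel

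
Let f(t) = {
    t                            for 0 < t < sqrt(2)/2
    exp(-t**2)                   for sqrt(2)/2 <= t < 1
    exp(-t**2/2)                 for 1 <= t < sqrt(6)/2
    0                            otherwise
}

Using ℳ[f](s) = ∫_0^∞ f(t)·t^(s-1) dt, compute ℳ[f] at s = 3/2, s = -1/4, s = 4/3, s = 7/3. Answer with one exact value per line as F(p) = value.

F(3/2) = -2**(3/4)*uppergamma(3/4, 3/4)/2 - uppergamma(3/4, 1)/2 + 2**(3/4)/10 + uppergamma(3/4, 1/2)/2 + 2**(3/4)*uppergamma(3/4, 1/2)/2
F(-1/4) = -2**(7/8)*uppergamma(-1/8, 3/4)/4 - uppergamma(-1/8, 1)/2 + 2**(7/8)*uppergamma(-1/8, 1/2)/4 + uppergamma(-1/8, 1/2)/2 + 2*2**(5/8)/3
F(4/3) = -2**(2/3)*uppergamma(2/3, 3/4)/2 - uppergamma(2/3, 1)/2 + 3*2**(5/6)/28 + uppergamma(2/3, 1/2)/2 + 2**(2/3)*uppergamma(2/3, 1/2)/2
F(7/3) = -2**(1/6)*uppergamma(7/6, 3/4) - uppergamma(7/6, 1)/2 + 3*2**(1/3)/40 + uppergamma(7/6, 1/2)/2 + 2**(1/6)*uppergamma(7/6, 1/2)

undo the power substitution: sqrt(t) on [0, 1/2); exp(-t) on [1/2, 1); exp(-t/2) on [1, 3/2)
linearity at sqrt(2)/2, 1 turns ℳ[f](s) into 3 summed integrals
∫ over [0, sqrt(2)/2) of t·t^(s-1) joins the sum
segment [sqrt(2)/2, 1) carries exp(-t**2); integrate it
∫ over [1, sqrt(6)/2) of exp(-t**2/2)·t^(s-1) joins the sum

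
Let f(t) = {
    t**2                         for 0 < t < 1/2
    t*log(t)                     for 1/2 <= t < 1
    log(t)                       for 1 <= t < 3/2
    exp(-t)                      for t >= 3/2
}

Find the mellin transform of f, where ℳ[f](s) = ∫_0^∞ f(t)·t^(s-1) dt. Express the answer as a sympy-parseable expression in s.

(4*2**s*s**2*(s + 2)*(s**2 + 2*s + 1)*uppergamma(s, 3/2) - 4*2**s*s**2*(s + 2) + 4*2**s*(s + 2)*(s**2 + 2*s + 1) + 3**s*s*(s + 2)*(-4*log(2) + 4*log(3))*(s**2 + 2*s + 1) - 4*3**s*(s + 2)*(s**2 + 2*s + 1) + s**3*(s + 2)*log(4) + s**2*(s + 2)*log(4) + 2*s**2*(s + 2) + s**2*(s**2 + 2*s + 1))/(4*2**s*s**2*(s + 2)*(s**2 + 2*s + 1))
  Re(s) > -2

integrate the 4 segments split at 1/2, 1, 3/2, then add the results
∫ over [0, 1/2) of t**2·t^(s-1) joins the sum
over [1/2, 1), the kernel integral of t*log(t) enters the sum
the [1, 3/2) slice contributes ∫ log(t)·t^(s-1) dt
between 3/2 and ∞ the integrand is exp(-t)·t^(s-1)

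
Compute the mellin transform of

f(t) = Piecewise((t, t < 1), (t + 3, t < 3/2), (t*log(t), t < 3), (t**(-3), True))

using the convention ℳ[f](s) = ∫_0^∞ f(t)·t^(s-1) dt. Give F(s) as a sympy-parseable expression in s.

(-162*2**s*s*(s - 3)*(s**2 + 2*s + 1) - 162*2**s*(s - 3)*(s**2 + 2*s + 1) - 81*3**s*s**2*(s - 3)*(s + 1)*log(3) + 81*3**s*s**2*(s - 3)*(s + 1)*log(2) - 81*3**s*s*(s - 3)*(s + 1)*log(3) + 81*3**s*s*(s - 3)*(s + 1)*log(2) + 81*3**s*s*(s - 3)*(s + 1) + 243*3**s*s*(s - 3)*(s**2 + 2*s + 1) + 162*3**s*(s - 3)*(s**2 + 2*s + 1) + 162*6**s*s**2*(s - 3)*(s + 1)*log(3) - 162*6**s*s*(s - 3)*(s + 1) + 162*6**s*s*(s - 3)*(s + 1)*log(3) - 2*6**s*s*(s + 1)*(s**2 + 2*s + 1))/(54*2**s*s*(s - 3)*(s + 1)*(s**2 + 2*s + 1))
  -1 < Re(s) < 3

treat the 4 regions marked off by 1, 3/2, 3 separately and sum
the [0, 1) slice contributes ∫ t·t^(s-1) dt
for t in [1, 3/2): the term is ∫ (t + 3)·t^(s-1)
over [3/2, 3), the kernel integral of t*log(t) enters the sum
the [3, ∞) slice contributes ∫ t**(-3)·t^(s-1) dt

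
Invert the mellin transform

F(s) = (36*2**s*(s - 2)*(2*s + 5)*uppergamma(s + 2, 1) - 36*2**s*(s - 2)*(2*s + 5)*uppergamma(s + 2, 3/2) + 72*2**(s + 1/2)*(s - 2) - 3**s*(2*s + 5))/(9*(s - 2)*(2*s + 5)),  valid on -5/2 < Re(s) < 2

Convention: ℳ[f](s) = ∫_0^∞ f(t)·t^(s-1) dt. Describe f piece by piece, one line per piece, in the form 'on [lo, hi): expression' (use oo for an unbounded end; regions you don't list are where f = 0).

undo the shared t-power: sqrt(t) on [0, 2); exp(-t/2) on [2, 3); t**(-4) on [3, ∞)
summing 3 kernel integrals split by 2, 3 yields ℳ[f](s)
the [0, 2) slice contributes ∫ t**(5/2)·t^(s-1) dt
piece [2, 3): integrate t**2*exp(-t/2) against the kernel
between 3 and ∞ the integrand is t**(-2)·t^(s-1)

on [0, 2): t**(5/2)
on [2, 3): t**2*exp(-t/2)
on [3, oo): t**(-2)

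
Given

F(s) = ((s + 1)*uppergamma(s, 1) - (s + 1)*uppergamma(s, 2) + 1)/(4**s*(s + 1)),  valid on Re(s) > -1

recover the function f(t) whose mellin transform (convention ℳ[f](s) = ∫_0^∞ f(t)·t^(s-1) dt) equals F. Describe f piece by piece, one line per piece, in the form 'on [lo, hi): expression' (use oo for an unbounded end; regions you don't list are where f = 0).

peel off the power substitution: 4*t**2 on [0, 1/2); exp(-4*t**2) on [1/2, sqrt(2)/2)
strip the common scale on t: t**2 on [0, 1); exp(-t**2) on [1, sqrt(2))
remove the power substitution first: t on [0, 1); exp(-t) on [1, 2)
split f at 1/4: ℳ[f](s) collects 2 kernel integrals
over [0, 1/4), the kernel integral of 4*t enters the sum
[1/4, 1/2) adds the kernel integral of exp(-4*t)

on [0, 1/4): 4*t
on [1/4, 1/2): exp(-4*t)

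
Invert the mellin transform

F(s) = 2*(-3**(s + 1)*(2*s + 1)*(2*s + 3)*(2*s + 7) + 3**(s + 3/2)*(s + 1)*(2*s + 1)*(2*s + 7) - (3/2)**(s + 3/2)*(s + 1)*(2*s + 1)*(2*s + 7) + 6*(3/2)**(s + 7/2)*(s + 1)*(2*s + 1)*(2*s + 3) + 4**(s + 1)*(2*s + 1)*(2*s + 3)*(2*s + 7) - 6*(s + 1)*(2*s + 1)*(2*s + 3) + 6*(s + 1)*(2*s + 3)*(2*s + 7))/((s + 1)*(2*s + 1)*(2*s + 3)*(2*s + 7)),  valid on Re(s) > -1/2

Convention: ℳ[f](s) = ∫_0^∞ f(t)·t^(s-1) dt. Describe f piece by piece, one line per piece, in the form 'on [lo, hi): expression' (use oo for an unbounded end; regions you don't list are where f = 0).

on [0, 1): 6*sqrt(t)
on [1, 3/2): 6*t**(7/2)
on [3/2, 3): t**(3/2)
on [3, 4): 2*t

the 4 pieces separated at 1, 3/2, 3 each add one integral
on [0, 1): add ∫ 6*sqrt(t)·t^(s-1) dt
for t in [1, 3/2): the term is ∫ 6*t**(7/2)·t^(s-1)
the [3/2, 3) slice contributes ∫ t**(3/2)·t^(s-1) dt
on [3, 4) integrate f = 2*t against the kernel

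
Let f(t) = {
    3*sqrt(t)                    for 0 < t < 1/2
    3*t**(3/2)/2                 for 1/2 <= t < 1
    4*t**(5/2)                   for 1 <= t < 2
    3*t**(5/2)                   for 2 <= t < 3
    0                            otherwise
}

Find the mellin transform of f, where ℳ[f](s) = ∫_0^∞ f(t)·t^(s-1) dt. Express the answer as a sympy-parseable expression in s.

(-3*2**(-s - 3/2)*(2*s + 1)*(2*s + 5) + 6*2**(-s - 1/2)*(2*s + 3)*(2*s + 5) + 2*2**(s + 5/2)*(2*s + 1)*(2*s + 3) + 6*3**(s + 5/2)*(2*s + 1)*(2*s + 3) - 8*(2*s + 1)*(2*s + 3) + 3*(2*s + 1)*(2*s + 5))/((2*s + 1)*(2*s + 3)*(2*s + 5))
  Re(s) > -1/2

integrate the 4 segments split at 1/2, 1, 2, then add the results
for t in [0, 1/2): the term is ∫ 3*sqrt(t)·t^(s-1)
∫ 3*t**(3/2)/2·t^(s-1) over [1/2, 1)
segment 1 to 2 holds 4*t**(5/2); add its integral
∫ over [2, 3) of 3*t**(5/2)·t^(s-1) joins the sum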